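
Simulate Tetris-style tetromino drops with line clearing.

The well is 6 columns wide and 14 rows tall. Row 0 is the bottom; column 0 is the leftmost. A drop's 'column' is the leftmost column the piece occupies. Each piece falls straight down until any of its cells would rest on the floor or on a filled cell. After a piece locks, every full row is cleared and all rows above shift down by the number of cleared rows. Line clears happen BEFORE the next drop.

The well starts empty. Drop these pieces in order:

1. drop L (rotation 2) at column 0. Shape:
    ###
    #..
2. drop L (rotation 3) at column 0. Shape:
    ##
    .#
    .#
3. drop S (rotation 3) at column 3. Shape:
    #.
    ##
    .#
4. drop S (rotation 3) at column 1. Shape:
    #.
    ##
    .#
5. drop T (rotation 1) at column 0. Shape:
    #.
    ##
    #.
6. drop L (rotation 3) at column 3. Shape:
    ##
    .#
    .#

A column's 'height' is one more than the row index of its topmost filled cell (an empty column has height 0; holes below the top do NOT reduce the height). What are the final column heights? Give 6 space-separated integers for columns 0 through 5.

Drop 1: L rot2 at col 0 lands with bottom-row=0; cleared 0 line(s) (total 0); column heights now [2 2 2 0 0 0], max=2
Drop 2: L rot3 at col 0 lands with bottom-row=2; cleared 0 line(s) (total 0); column heights now [5 5 2 0 0 0], max=5
Drop 3: S rot3 at col 3 lands with bottom-row=0; cleared 0 line(s) (total 0); column heights now [5 5 2 3 2 0], max=5
Drop 4: S rot3 at col 1 lands with bottom-row=4; cleared 0 line(s) (total 0); column heights now [5 7 6 3 2 0], max=7
Drop 5: T rot1 at col 0 lands with bottom-row=6; cleared 0 line(s) (total 0); column heights now [9 8 6 3 2 0], max=9
Drop 6: L rot3 at col 3 lands with bottom-row=2; cleared 0 line(s) (total 0); column heights now [9 8 6 5 5 0], max=9

Answer: 9 8 6 5 5 0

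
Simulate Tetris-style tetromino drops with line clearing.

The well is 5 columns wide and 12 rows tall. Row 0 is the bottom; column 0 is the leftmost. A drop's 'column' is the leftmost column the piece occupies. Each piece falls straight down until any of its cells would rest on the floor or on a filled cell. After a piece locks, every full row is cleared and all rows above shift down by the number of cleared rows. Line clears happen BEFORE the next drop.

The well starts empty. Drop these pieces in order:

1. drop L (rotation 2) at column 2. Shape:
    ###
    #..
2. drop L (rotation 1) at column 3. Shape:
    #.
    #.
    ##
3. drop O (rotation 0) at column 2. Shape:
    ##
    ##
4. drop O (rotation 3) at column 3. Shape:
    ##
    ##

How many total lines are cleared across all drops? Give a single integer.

Answer: 0

Derivation:
Drop 1: L rot2 at col 2 lands with bottom-row=0; cleared 0 line(s) (total 0); column heights now [0 0 2 2 2], max=2
Drop 2: L rot1 at col 3 lands with bottom-row=2; cleared 0 line(s) (total 0); column heights now [0 0 2 5 3], max=5
Drop 3: O rot0 at col 2 lands with bottom-row=5; cleared 0 line(s) (total 0); column heights now [0 0 7 7 3], max=7
Drop 4: O rot3 at col 3 lands with bottom-row=7; cleared 0 line(s) (total 0); column heights now [0 0 7 9 9], max=9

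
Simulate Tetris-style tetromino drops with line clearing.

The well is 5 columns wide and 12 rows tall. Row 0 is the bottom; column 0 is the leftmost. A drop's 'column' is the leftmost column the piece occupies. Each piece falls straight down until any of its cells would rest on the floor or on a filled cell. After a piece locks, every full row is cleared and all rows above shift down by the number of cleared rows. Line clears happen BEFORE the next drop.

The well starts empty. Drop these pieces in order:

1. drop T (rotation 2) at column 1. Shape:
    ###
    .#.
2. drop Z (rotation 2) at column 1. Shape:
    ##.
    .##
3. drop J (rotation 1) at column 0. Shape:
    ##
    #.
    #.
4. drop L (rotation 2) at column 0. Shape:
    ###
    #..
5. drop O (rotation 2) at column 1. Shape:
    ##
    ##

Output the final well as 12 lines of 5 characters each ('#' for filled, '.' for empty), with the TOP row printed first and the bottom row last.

Answer: .....
.....
.....
.##..
.##..
###..
#....
##...
###..
#.##.
.###.
..#..

Derivation:
Drop 1: T rot2 at col 1 lands with bottom-row=0; cleared 0 line(s) (total 0); column heights now [0 2 2 2 0], max=2
Drop 2: Z rot2 at col 1 lands with bottom-row=2; cleared 0 line(s) (total 0); column heights now [0 4 4 3 0], max=4
Drop 3: J rot1 at col 0 lands with bottom-row=2; cleared 0 line(s) (total 0); column heights now [5 5 4 3 0], max=5
Drop 4: L rot2 at col 0 lands with bottom-row=5; cleared 0 line(s) (total 0); column heights now [7 7 7 3 0], max=7
Drop 5: O rot2 at col 1 lands with bottom-row=7; cleared 0 line(s) (total 0); column heights now [7 9 9 3 0], max=9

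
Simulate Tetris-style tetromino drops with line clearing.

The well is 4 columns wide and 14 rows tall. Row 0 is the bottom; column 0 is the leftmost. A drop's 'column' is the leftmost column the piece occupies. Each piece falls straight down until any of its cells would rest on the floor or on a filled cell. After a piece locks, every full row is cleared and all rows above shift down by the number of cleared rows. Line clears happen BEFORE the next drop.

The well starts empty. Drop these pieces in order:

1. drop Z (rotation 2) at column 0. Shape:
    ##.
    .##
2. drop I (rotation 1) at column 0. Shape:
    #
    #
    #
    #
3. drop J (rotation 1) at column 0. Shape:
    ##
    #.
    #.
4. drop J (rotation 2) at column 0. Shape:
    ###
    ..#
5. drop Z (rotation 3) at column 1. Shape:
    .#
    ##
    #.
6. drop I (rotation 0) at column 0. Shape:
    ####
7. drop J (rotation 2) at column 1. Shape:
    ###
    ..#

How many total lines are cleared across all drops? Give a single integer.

Answer: 1

Derivation:
Drop 1: Z rot2 at col 0 lands with bottom-row=0; cleared 0 line(s) (total 0); column heights now [2 2 1 0], max=2
Drop 2: I rot1 at col 0 lands with bottom-row=2; cleared 0 line(s) (total 0); column heights now [6 2 1 0], max=6
Drop 3: J rot1 at col 0 lands with bottom-row=6; cleared 0 line(s) (total 0); column heights now [9 9 1 0], max=9
Drop 4: J rot2 at col 0 lands with bottom-row=8; cleared 0 line(s) (total 0); column heights now [10 10 10 0], max=10
Drop 5: Z rot3 at col 1 lands with bottom-row=10; cleared 0 line(s) (total 0); column heights now [10 12 13 0], max=13
Drop 6: I rot0 at col 0 lands with bottom-row=13; cleared 1 line(s) (total 1); column heights now [10 12 13 0], max=13
Drop 7: J rot2 at col 1 lands with bottom-row=12; cleared 0 line(s) (total 1); column heights now [10 14 14 14], max=14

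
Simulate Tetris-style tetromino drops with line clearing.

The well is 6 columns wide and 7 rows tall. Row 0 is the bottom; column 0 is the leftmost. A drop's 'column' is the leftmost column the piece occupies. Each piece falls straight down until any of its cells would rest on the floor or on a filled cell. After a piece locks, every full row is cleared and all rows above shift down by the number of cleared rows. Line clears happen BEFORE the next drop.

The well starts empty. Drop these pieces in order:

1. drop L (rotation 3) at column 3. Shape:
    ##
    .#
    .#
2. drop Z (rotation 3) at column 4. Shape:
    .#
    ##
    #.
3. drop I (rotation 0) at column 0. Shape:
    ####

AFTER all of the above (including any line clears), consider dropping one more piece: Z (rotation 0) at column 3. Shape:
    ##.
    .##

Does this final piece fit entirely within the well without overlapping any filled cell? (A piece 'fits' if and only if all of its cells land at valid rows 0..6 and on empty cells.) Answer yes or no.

Drop 1: L rot3 at col 3 lands with bottom-row=0; cleared 0 line(s) (total 0); column heights now [0 0 0 3 3 0], max=3
Drop 2: Z rot3 at col 4 lands with bottom-row=3; cleared 0 line(s) (total 0); column heights now [0 0 0 3 5 6], max=6
Drop 3: I rot0 at col 0 lands with bottom-row=3; cleared 0 line(s) (total 0); column heights now [4 4 4 4 5 6], max=6
Test piece Z rot0 at col 3 (width 3): heights before test = [4 4 4 4 5 6]; fits = False

Answer: no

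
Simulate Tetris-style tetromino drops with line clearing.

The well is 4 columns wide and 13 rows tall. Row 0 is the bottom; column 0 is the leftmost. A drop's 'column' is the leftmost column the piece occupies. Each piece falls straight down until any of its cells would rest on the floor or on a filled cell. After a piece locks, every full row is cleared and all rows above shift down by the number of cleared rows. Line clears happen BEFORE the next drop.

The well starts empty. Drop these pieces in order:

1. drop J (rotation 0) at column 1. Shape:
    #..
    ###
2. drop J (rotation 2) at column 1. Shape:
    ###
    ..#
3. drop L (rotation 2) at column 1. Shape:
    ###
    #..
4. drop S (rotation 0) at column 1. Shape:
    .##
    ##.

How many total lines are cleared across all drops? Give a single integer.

Answer: 0

Derivation:
Drop 1: J rot0 at col 1 lands with bottom-row=0; cleared 0 line(s) (total 0); column heights now [0 2 1 1], max=2
Drop 2: J rot2 at col 1 lands with bottom-row=1; cleared 0 line(s) (total 0); column heights now [0 3 3 3], max=3
Drop 3: L rot2 at col 1 lands with bottom-row=3; cleared 0 line(s) (total 0); column heights now [0 5 5 5], max=5
Drop 4: S rot0 at col 1 lands with bottom-row=5; cleared 0 line(s) (total 0); column heights now [0 6 7 7], max=7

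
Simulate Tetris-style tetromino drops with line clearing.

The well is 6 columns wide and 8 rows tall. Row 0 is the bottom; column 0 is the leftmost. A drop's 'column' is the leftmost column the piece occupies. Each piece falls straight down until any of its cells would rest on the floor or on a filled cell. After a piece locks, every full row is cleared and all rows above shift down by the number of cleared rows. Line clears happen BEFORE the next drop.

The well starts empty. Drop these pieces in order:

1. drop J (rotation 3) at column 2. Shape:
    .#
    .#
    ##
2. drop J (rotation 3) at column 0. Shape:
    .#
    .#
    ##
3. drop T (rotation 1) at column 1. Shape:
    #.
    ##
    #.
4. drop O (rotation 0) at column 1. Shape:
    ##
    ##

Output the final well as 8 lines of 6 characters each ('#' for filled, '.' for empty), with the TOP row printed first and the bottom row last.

Drop 1: J rot3 at col 2 lands with bottom-row=0; cleared 0 line(s) (total 0); column heights now [0 0 1 3 0 0], max=3
Drop 2: J rot3 at col 0 lands with bottom-row=0; cleared 0 line(s) (total 0); column heights now [1 3 1 3 0 0], max=3
Drop 3: T rot1 at col 1 lands with bottom-row=3; cleared 0 line(s) (total 0); column heights now [1 6 5 3 0 0], max=6
Drop 4: O rot0 at col 1 lands with bottom-row=6; cleared 0 line(s) (total 0); column heights now [1 8 8 3 0 0], max=8

Answer: .##...
.##...
.#....
.##...
.#....
.#.#..
.#.#..
####..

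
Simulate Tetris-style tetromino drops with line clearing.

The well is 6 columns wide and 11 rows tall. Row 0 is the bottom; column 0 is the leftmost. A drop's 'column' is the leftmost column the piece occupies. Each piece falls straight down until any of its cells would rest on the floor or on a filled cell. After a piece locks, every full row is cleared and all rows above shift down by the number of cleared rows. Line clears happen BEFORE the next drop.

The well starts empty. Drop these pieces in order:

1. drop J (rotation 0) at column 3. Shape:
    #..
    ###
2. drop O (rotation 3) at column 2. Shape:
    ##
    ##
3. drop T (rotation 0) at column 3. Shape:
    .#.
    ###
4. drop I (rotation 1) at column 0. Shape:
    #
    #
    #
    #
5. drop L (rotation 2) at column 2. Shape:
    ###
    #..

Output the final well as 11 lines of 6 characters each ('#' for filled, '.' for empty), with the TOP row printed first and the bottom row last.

Answer: ......
......
......
......
..###.
..#.#.
...###
#.##..
#.##..
#..#..
#..###

Derivation:
Drop 1: J rot0 at col 3 lands with bottom-row=0; cleared 0 line(s) (total 0); column heights now [0 0 0 2 1 1], max=2
Drop 2: O rot3 at col 2 lands with bottom-row=2; cleared 0 line(s) (total 0); column heights now [0 0 4 4 1 1], max=4
Drop 3: T rot0 at col 3 lands with bottom-row=4; cleared 0 line(s) (total 0); column heights now [0 0 4 5 6 5], max=6
Drop 4: I rot1 at col 0 lands with bottom-row=0; cleared 0 line(s) (total 0); column heights now [4 0 4 5 6 5], max=6
Drop 5: L rot2 at col 2 lands with bottom-row=5; cleared 0 line(s) (total 0); column heights now [4 0 7 7 7 5], max=7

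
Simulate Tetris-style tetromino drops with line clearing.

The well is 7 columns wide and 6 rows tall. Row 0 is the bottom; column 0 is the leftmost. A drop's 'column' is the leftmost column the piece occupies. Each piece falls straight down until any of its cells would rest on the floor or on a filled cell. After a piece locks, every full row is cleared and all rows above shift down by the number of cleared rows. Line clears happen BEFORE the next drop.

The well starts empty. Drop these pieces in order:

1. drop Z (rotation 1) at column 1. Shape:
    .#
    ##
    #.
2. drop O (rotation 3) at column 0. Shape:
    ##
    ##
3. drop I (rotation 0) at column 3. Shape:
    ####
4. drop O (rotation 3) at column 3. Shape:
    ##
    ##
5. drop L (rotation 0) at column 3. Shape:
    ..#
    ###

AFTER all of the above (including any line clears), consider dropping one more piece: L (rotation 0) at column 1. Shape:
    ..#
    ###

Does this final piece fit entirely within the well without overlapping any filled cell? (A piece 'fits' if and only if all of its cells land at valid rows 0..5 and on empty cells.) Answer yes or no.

Drop 1: Z rot1 at col 1 lands with bottom-row=0; cleared 0 line(s) (total 0); column heights now [0 2 3 0 0 0 0], max=3
Drop 2: O rot3 at col 0 lands with bottom-row=2; cleared 0 line(s) (total 0); column heights now [4 4 3 0 0 0 0], max=4
Drop 3: I rot0 at col 3 lands with bottom-row=0; cleared 0 line(s) (total 0); column heights now [4 4 3 1 1 1 1], max=4
Drop 4: O rot3 at col 3 lands with bottom-row=1; cleared 0 line(s) (total 0); column heights now [4 4 3 3 3 1 1], max=4
Drop 5: L rot0 at col 3 lands with bottom-row=3; cleared 0 line(s) (total 0); column heights now [4 4 3 4 4 5 1], max=5
Test piece L rot0 at col 1 (width 3): heights before test = [4 4 3 4 4 5 1]; fits = True

Answer: yes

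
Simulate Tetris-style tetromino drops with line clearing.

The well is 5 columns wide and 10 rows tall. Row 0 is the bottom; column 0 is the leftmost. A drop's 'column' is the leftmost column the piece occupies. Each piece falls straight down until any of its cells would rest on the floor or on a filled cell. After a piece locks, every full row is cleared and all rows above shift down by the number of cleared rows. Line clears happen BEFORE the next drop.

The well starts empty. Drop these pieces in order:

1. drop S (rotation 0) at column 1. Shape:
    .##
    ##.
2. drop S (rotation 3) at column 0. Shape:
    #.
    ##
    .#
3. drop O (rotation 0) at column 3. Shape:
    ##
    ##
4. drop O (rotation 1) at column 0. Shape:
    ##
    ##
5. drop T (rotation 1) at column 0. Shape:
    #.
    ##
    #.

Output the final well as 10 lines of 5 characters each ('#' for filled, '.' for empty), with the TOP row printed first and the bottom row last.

Answer: .....
#....
##...
#....
##...
##...
#..##
##.##
.###.
.##..

Derivation:
Drop 1: S rot0 at col 1 lands with bottom-row=0; cleared 0 line(s) (total 0); column heights now [0 1 2 2 0], max=2
Drop 2: S rot3 at col 0 lands with bottom-row=1; cleared 0 line(s) (total 0); column heights now [4 3 2 2 0], max=4
Drop 3: O rot0 at col 3 lands with bottom-row=2; cleared 0 line(s) (total 0); column heights now [4 3 2 4 4], max=4
Drop 4: O rot1 at col 0 lands with bottom-row=4; cleared 0 line(s) (total 0); column heights now [6 6 2 4 4], max=6
Drop 5: T rot1 at col 0 lands with bottom-row=6; cleared 0 line(s) (total 0); column heights now [9 8 2 4 4], max=9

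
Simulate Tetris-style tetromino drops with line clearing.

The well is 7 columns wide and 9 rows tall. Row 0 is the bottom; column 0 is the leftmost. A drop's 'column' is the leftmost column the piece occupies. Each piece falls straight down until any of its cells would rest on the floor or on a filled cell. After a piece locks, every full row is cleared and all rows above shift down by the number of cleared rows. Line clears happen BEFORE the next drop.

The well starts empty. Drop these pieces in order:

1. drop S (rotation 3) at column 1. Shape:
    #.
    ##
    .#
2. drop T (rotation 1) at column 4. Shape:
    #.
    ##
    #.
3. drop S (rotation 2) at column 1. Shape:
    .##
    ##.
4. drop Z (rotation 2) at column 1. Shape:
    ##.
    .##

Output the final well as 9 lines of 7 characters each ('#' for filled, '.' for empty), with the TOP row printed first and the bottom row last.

Drop 1: S rot3 at col 1 lands with bottom-row=0; cleared 0 line(s) (total 0); column heights now [0 3 2 0 0 0 0], max=3
Drop 2: T rot1 at col 4 lands with bottom-row=0; cleared 0 line(s) (total 0); column heights now [0 3 2 0 3 2 0], max=3
Drop 3: S rot2 at col 1 lands with bottom-row=3; cleared 0 line(s) (total 0); column heights now [0 4 5 5 3 2 0], max=5
Drop 4: Z rot2 at col 1 lands with bottom-row=5; cleared 0 line(s) (total 0); column heights now [0 7 7 6 3 2 0], max=7

Answer: .......
.......
.##....
..##...
..##...
.##....
.#..#..
.##.##.
..#.#..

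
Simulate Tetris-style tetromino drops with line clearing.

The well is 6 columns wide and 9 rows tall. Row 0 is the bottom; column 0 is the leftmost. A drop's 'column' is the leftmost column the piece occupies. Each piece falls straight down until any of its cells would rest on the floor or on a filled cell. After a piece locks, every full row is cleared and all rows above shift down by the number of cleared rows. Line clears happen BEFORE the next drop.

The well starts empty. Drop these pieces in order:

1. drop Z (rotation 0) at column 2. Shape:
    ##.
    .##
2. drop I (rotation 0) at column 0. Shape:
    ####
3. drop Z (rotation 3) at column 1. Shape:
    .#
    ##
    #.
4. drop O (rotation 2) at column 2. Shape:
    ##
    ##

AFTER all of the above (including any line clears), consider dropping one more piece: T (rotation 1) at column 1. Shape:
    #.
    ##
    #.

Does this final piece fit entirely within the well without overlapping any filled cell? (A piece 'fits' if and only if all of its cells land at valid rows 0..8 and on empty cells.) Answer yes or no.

Answer: no

Derivation:
Drop 1: Z rot0 at col 2 lands with bottom-row=0; cleared 0 line(s) (total 0); column heights now [0 0 2 2 1 0], max=2
Drop 2: I rot0 at col 0 lands with bottom-row=2; cleared 0 line(s) (total 0); column heights now [3 3 3 3 1 0], max=3
Drop 3: Z rot3 at col 1 lands with bottom-row=3; cleared 0 line(s) (total 0); column heights now [3 5 6 3 1 0], max=6
Drop 4: O rot2 at col 2 lands with bottom-row=6; cleared 0 line(s) (total 0); column heights now [3 5 8 8 1 0], max=8
Test piece T rot1 at col 1 (width 2): heights before test = [3 5 8 8 1 0]; fits = False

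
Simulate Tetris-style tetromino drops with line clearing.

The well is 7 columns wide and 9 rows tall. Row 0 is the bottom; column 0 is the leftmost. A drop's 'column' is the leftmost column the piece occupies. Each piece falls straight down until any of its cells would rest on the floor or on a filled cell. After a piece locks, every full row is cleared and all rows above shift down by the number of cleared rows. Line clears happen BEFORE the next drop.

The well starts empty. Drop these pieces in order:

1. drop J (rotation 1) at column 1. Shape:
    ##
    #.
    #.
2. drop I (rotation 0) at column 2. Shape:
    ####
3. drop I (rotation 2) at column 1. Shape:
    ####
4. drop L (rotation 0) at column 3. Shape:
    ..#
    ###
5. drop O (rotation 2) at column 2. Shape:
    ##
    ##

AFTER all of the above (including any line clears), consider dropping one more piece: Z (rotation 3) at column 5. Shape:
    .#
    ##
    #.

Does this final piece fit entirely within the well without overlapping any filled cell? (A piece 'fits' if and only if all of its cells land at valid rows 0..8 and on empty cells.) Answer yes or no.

Answer: no

Derivation:
Drop 1: J rot1 at col 1 lands with bottom-row=0; cleared 0 line(s) (total 0); column heights now [0 3 3 0 0 0 0], max=3
Drop 2: I rot0 at col 2 lands with bottom-row=3; cleared 0 line(s) (total 0); column heights now [0 3 4 4 4 4 0], max=4
Drop 3: I rot2 at col 1 lands with bottom-row=4; cleared 0 line(s) (total 0); column heights now [0 5 5 5 5 4 0], max=5
Drop 4: L rot0 at col 3 lands with bottom-row=5; cleared 0 line(s) (total 0); column heights now [0 5 5 6 6 7 0], max=7
Drop 5: O rot2 at col 2 lands with bottom-row=6; cleared 0 line(s) (total 0); column heights now [0 5 8 8 6 7 0], max=8
Test piece Z rot3 at col 5 (width 2): heights before test = [0 5 8 8 6 7 0]; fits = False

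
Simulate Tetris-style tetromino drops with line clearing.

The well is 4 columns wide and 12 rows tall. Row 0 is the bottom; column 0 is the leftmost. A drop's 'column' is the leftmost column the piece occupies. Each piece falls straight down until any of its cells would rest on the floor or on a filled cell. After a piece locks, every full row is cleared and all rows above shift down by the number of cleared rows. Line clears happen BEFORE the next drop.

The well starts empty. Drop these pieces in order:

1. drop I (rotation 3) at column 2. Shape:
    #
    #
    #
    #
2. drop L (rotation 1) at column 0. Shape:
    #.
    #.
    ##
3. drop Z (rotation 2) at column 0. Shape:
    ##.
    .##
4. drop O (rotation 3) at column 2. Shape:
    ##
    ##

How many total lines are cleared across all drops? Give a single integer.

Answer: 1

Derivation:
Drop 1: I rot3 at col 2 lands with bottom-row=0; cleared 0 line(s) (total 0); column heights now [0 0 4 0], max=4
Drop 2: L rot1 at col 0 lands with bottom-row=0; cleared 0 line(s) (total 0); column heights now [3 1 4 0], max=4
Drop 3: Z rot2 at col 0 lands with bottom-row=4; cleared 0 line(s) (total 0); column heights now [6 6 5 0], max=6
Drop 4: O rot3 at col 2 lands with bottom-row=5; cleared 1 line(s) (total 1); column heights now [3 5 6 6], max=6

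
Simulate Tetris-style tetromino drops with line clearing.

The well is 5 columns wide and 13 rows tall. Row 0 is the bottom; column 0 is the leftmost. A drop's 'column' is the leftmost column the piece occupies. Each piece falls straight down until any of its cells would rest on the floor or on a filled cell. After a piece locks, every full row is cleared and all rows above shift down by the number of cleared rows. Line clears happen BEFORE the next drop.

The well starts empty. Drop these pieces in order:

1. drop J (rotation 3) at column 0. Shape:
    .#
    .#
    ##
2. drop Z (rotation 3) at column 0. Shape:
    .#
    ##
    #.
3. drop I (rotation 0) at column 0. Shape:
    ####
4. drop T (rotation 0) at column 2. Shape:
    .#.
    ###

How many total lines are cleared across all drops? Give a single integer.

Answer: 0

Derivation:
Drop 1: J rot3 at col 0 lands with bottom-row=0; cleared 0 line(s) (total 0); column heights now [1 3 0 0 0], max=3
Drop 2: Z rot3 at col 0 lands with bottom-row=2; cleared 0 line(s) (total 0); column heights now [4 5 0 0 0], max=5
Drop 3: I rot0 at col 0 lands with bottom-row=5; cleared 0 line(s) (total 0); column heights now [6 6 6 6 0], max=6
Drop 4: T rot0 at col 2 lands with bottom-row=6; cleared 0 line(s) (total 0); column heights now [6 6 7 8 7], max=8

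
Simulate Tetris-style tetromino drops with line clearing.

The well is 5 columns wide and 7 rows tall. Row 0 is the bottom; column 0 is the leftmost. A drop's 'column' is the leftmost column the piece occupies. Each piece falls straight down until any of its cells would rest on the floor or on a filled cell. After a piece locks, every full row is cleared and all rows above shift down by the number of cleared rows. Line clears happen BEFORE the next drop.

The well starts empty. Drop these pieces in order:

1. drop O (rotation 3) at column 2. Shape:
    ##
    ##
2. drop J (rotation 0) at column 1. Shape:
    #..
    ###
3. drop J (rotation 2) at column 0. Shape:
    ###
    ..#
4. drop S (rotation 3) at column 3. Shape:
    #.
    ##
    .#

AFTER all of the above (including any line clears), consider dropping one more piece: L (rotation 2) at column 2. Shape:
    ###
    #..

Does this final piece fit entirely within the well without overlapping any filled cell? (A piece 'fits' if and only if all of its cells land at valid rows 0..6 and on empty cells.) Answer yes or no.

Drop 1: O rot3 at col 2 lands with bottom-row=0; cleared 0 line(s) (total 0); column heights now [0 0 2 2 0], max=2
Drop 2: J rot0 at col 1 lands with bottom-row=2; cleared 0 line(s) (total 0); column heights now [0 4 3 3 0], max=4
Drop 3: J rot2 at col 0 lands with bottom-row=3; cleared 0 line(s) (total 0); column heights now [5 5 5 3 0], max=5
Drop 4: S rot3 at col 3 lands with bottom-row=2; cleared 0 line(s) (total 0); column heights now [5 5 5 5 4], max=5
Test piece L rot2 at col 2 (width 3): heights before test = [5 5 5 5 4]; fits = True

Answer: yes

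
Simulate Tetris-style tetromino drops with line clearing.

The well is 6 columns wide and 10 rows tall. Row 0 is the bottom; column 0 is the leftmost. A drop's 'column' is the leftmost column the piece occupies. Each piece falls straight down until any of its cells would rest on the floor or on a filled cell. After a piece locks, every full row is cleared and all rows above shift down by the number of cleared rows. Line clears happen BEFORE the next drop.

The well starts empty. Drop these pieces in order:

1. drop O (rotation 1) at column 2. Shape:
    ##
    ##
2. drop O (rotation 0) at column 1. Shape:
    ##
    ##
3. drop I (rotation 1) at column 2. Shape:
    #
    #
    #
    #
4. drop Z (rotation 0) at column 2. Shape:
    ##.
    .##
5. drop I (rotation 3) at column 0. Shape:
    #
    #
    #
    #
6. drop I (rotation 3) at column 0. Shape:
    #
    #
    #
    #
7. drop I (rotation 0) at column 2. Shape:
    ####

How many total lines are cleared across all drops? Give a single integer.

Answer: 0

Derivation:
Drop 1: O rot1 at col 2 lands with bottom-row=0; cleared 0 line(s) (total 0); column heights now [0 0 2 2 0 0], max=2
Drop 2: O rot0 at col 1 lands with bottom-row=2; cleared 0 line(s) (total 0); column heights now [0 4 4 2 0 0], max=4
Drop 3: I rot1 at col 2 lands with bottom-row=4; cleared 0 line(s) (total 0); column heights now [0 4 8 2 0 0], max=8
Drop 4: Z rot0 at col 2 lands with bottom-row=7; cleared 0 line(s) (total 0); column heights now [0 4 9 9 8 0], max=9
Drop 5: I rot3 at col 0 lands with bottom-row=0; cleared 0 line(s) (total 0); column heights now [4 4 9 9 8 0], max=9
Drop 6: I rot3 at col 0 lands with bottom-row=4; cleared 0 line(s) (total 0); column heights now [8 4 9 9 8 0], max=9
Drop 7: I rot0 at col 2 lands with bottom-row=9; cleared 0 line(s) (total 0); column heights now [8 4 10 10 10 10], max=10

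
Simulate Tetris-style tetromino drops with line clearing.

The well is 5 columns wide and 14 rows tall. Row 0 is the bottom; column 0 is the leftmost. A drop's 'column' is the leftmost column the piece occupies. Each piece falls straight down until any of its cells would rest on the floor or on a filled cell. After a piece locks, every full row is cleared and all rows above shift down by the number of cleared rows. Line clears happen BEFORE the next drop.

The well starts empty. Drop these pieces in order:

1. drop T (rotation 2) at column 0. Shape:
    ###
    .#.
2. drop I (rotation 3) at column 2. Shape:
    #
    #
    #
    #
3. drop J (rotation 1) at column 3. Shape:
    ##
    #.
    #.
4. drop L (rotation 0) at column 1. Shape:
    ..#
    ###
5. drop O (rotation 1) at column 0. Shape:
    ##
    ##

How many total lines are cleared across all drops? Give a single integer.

Answer: 0

Derivation:
Drop 1: T rot2 at col 0 lands with bottom-row=0; cleared 0 line(s) (total 0); column heights now [2 2 2 0 0], max=2
Drop 2: I rot3 at col 2 lands with bottom-row=2; cleared 0 line(s) (total 0); column heights now [2 2 6 0 0], max=6
Drop 3: J rot1 at col 3 lands with bottom-row=0; cleared 0 line(s) (total 0); column heights now [2 2 6 3 3], max=6
Drop 4: L rot0 at col 1 lands with bottom-row=6; cleared 0 line(s) (total 0); column heights now [2 7 7 8 3], max=8
Drop 5: O rot1 at col 0 lands with bottom-row=7; cleared 0 line(s) (total 0); column heights now [9 9 7 8 3], max=9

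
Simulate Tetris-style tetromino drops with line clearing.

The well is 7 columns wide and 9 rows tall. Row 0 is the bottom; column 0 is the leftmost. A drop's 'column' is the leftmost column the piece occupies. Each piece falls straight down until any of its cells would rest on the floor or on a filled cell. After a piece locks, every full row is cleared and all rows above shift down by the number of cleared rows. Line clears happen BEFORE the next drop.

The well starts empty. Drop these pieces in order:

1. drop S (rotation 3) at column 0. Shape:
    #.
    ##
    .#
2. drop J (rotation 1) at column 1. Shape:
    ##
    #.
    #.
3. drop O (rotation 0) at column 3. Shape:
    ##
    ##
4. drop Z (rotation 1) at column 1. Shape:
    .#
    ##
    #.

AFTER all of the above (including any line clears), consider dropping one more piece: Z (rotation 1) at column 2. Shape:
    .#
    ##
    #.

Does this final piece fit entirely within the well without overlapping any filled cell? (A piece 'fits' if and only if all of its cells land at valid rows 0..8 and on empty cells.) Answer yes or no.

Answer: no

Derivation:
Drop 1: S rot3 at col 0 lands with bottom-row=0; cleared 0 line(s) (total 0); column heights now [3 2 0 0 0 0 0], max=3
Drop 2: J rot1 at col 1 lands with bottom-row=2; cleared 0 line(s) (total 0); column heights now [3 5 5 0 0 0 0], max=5
Drop 3: O rot0 at col 3 lands with bottom-row=0; cleared 0 line(s) (total 0); column heights now [3 5 5 2 2 0 0], max=5
Drop 4: Z rot1 at col 1 lands with bottom-row=5; cleared 0 line(s) (total 0); column heights now [3 7 8 2 2 0 0], max=8
Test piece Z rot1 at col 2 (width 2): heights before test = [3 7 8 2 2 0 0]; fits = False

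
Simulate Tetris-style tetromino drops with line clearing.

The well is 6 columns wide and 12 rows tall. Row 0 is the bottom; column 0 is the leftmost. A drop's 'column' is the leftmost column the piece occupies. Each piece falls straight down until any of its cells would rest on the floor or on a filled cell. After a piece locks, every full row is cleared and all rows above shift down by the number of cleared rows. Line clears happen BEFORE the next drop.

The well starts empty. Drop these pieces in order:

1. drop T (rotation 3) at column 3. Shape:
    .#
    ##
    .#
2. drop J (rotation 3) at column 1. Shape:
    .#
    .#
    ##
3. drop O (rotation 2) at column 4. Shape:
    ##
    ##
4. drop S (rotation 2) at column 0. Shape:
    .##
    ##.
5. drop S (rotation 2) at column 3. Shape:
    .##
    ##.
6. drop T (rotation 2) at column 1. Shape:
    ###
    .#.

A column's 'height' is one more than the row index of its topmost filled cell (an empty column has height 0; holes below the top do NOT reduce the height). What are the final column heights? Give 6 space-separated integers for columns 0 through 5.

Answer: 3 7 7 7 7 7

Derivation:
Drop 1: T rot3 at col 3 lands with bottom-row=0; cleared 0 line(s) (total 0); column heights now [0 0 0 2 3 0], max=3
Drop 2: J rot3 at col 1 lands with bottom-row=0; cleared 0 line(s) (total 0); column heights now [0 1 3 2 3 0], max=3
Drop 3: O rot2 at col 4 lands with bottom-row=3; cleared 0 line(s) (total 0); column heights now [0 1 3 2 5 5], max=5
Drop 4: S rot2 at col 0 lands with bottom-row=2; cleared 0 line(s) (total 0); column heights now [3 4 4 2 5 5], max=5
Drop 5: S rot2 at col 3 lands with bottom-row=5; cleared 0 line(s) (total 0); column heights now [3 4 4 6 7 7], max=7
Drop 6: T rot2 at col 1 lands with bottom-row=5; cleared 0 line(s) (total 0); column heights now [3 7 7 7 7 7], max=7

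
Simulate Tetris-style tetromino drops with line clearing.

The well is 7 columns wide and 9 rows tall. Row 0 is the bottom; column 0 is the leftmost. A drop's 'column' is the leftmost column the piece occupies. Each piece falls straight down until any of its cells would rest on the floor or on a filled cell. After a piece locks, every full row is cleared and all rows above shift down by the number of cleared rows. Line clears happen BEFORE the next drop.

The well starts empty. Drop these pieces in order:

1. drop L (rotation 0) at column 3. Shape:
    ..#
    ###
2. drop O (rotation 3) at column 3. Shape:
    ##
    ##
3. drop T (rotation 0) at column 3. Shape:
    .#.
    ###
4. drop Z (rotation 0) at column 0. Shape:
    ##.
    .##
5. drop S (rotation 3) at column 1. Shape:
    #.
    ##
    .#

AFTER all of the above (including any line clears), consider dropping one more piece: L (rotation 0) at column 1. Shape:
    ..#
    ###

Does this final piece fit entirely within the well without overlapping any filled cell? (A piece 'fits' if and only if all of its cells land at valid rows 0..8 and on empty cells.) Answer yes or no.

Answer: yes

Derivation:
Drop 1: L rot0 at col 3 lands with bottom-row=0; cleared 0 line(s) (total 0); column heights now [0 0 0 1 1 2 0], max=2
Drop 2: O rot3 at col 3 lands with bottom-row=1; cleared 0 line(s) (total 0); column heights now [0 0 0 3 3 2 0], max=3
Drop 3: T rot0 at col 3 lands with bottom-row=3; cleared 0 line(s) (total 0); column heights now [0 0 0 4 5 4 0], max=5
Drop 4: Z rot0 at col 0 lands with bottom-row=0; cleared 0 line(s) (total 0); column heights now [2 2 1 4 5 4 0], max=5
Drop 5: S rot3 at col 1 lands with bottom-row=1; cleared 0 line(s) (total 0); column heights now [2 4 3 4 5 4 0], max=5
Test piece L rot0 at col 1 (width 3): heights before test = [2 4 3 4 5 4 0]; fits = True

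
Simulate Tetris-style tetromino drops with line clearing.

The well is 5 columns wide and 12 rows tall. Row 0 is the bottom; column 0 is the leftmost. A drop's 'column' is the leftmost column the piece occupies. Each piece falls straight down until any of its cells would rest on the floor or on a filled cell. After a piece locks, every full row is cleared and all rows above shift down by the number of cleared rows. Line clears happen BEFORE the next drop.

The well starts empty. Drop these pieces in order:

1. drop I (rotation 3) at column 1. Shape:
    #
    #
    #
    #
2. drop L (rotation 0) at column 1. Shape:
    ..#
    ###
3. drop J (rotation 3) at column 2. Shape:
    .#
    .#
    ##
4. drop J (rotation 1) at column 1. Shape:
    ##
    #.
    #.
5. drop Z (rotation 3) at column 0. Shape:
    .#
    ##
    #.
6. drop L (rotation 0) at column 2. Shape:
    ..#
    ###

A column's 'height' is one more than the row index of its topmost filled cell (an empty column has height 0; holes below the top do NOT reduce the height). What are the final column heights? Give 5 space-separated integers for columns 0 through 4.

Answer: 9 10 10 10 11

Derivation:
Drop 1: I rot3 at col 1 lands with bottom-row=0; cleared 0 line(s) (total 0); column heights now [0 4 0 0 0], max=4
Drop 2: L rot0 at col 1 lands with bottom-row=4; cleared 0 line(s) (total 0); column heights now [0 5 5 6 0], max=6
Drop 3: J rot3 at col 2 lands with bottom-row=6; cleared 0 line(s) (total 0); column heights now [0 5 7 9 0], max=9
Drop 4: J rot1 at col 1 lands with bottom-row=5; cleared 0 line(s) (total 0); column heights now [0 8 8 9 0], max=9
Drop 5: Z rot3 at col 0 lands with bottom-row=7; cleared 0 line(s) (total 0); column heights now [9 10 8 9 0], max=10
Drop 6: L rot0 at col 2 lands with bottom-row=9; cleared 0 line(s) (total 0); column heights now [9 10 10 10 11], max=11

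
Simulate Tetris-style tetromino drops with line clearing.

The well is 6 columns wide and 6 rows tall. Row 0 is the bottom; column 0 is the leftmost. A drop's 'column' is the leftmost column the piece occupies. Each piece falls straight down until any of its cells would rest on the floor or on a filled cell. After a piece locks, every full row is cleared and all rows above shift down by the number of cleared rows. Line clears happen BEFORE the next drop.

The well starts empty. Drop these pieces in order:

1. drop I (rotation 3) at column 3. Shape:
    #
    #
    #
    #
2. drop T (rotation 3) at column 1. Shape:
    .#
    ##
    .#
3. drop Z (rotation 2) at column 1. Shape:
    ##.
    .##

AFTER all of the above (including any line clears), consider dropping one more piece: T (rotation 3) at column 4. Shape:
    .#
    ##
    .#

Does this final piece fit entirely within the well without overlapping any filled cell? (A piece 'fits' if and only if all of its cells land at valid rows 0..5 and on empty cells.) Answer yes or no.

Answer: yes

Derivation:
Drop 1: I rot3 at col 3 lands with bottom-row=0; cleared 0 line(s) (total 0); column heights now [0 0 0 4 0 0], max=4
Drop 2: T rot3 at col 1 lands with bottom-row=0; cleared 0 line(s) (total 0); column heights now [0 2 3 4 0 0], max=4
Drop 3: Z rot2 at col 1 lands with bottom-row=4; cleared 0 line(s) (total 0); column heights now [0 6 6 5 0 0], max=6
Test piece T rot3 at col 4 (width 2): heights before test = [0 6 6 5 0 0]; fits = True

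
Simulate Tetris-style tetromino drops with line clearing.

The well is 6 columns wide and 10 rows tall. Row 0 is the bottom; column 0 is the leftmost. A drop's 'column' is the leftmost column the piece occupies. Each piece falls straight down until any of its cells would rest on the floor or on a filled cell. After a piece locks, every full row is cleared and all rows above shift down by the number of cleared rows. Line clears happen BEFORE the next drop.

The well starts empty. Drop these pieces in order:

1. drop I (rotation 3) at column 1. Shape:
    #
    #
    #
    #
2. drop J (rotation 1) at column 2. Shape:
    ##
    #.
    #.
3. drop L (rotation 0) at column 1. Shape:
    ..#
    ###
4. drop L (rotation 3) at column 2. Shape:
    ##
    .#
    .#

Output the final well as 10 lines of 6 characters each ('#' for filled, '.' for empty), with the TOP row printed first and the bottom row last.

Drop 1: I rot3 at col 1 lands with bottom-row=0; cleared 0 line(s) (total 0); column heights now [0 4 0 0 0 0], max=4
Drop 2: J rot1 at col 2 lands with bottom-row=0; cleared 0 line(s) (total 0); column heights now [0 4 3 3 0 0], max=4
Drop 3: L rot0 at col 1 lands with bottom-row=4; cleared 0 line(s) (total 0); column heights now [0 5 5 6 0 0], max=6
Drop 4: L rot3 at col 2 lands with bottom-row=6; cleared 0 line(s) (total 0); column heights now [0 5 9 9 0 0], max=9

Answer: ......
..##..
...#..
...#..
...#..
.###..
.#....
.###..
.##...
.##...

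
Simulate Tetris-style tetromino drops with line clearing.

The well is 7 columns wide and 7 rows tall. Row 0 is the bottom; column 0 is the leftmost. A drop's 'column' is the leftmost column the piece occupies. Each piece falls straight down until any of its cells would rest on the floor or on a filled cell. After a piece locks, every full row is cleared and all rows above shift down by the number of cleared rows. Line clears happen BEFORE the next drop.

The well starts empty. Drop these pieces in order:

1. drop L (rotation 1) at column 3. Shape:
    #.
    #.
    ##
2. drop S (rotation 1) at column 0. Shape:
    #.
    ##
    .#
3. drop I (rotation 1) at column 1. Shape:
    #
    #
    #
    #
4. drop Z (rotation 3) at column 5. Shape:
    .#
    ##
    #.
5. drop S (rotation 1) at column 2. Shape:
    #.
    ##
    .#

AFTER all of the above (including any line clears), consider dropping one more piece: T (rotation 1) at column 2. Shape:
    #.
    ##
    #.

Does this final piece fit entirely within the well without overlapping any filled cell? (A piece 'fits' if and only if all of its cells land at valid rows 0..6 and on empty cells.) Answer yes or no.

Answer: no

Derivation:
Drop 1: L rot1 at col 3 lands with bottom-row=0; cleared 0 line(s) (total 0); column heights now [0 0 0 3 1 0 0], max=3
Drop 2: S rot1 at col 0 lands with bottom-row=0; cleared 0 line(s) (total 0); column heights now [3 2 0 3 1 0 0], max=3
Drop 3: I rot1 at col 1 lands with bottom-row=2; cleared 0 line(s) (total 0); column heights now [3 6 0 3 1 0 0], max=6
Drop 4: Z rot3 at col 5 lands with bottom-row=0; cleared 0 line(s) (total 0); column heights now [3 6 0 3 1 2 3], max=6
Drop 5: S rot1 at col 2 lands with bottom-row=3; cleared 0 line(s) (total 0); column heights now [3 6 6 5 1 2 3], max=6
Test piece T rot1 at col 2 (width 2): heights before test = [3 6 6 5 1 2 3]; fits = False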